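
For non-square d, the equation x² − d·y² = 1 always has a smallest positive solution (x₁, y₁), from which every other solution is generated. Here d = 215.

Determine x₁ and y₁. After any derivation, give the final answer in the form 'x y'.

44 3

d=215: √d = [14; 1,1,1,28] (ℓ=4, even), read p_3/q_3
i=0: a=14 ⇒ p=14, q=1
…
i=2: a=1 ⇒ p=29, q=2
i=3: a=1 ⇒ p=44, q=3
fundamental: x₁=44, y₁=3  (since 1936 − 215·9 = 1)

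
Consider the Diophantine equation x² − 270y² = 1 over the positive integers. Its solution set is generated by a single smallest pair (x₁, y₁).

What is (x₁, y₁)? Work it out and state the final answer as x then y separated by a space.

√270 = [16; 2,3,6,3,2,32, …], period ℓ=6 (even) → k=5
a_0=16:  p_0=16·1+0=16,  q_0=16·0+1=1
a_1=2:  p_1=2·16+1=33,  q_1=2·1+0=2
…
a_3=6:  p_3=6·115+33=723,  q_3=6·7+2=44
a_4=3:  p_4=3·723+115=2284,  q_4=3·44+7=139
a_5=2:  p_5=2·2284+723=5291,  q_5=2·139+44=322
(x₁, y₁) = (5291, 322);  5291² − 270·322² = 1 ✓

5291 322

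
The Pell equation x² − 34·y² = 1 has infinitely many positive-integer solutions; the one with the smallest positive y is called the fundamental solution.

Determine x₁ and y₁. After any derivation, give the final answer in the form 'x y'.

d=34: √d = [5; 1,4,1,10] (ℓ=4, even), read p_3/q_3
i=0: a=5 ⇒ p=5, q=1
i=1: a=1 ⇒ p=6, q=1
i=2: a=4 ⇒ p=29, q=5
i=3: a=1 ⇒ p=35, q=6
(x₁, y₁) = (35, 6);  35² − 34·6² = 1 ✓

35 6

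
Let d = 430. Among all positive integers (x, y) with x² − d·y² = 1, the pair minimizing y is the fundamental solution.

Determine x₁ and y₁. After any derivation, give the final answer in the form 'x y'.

2862251 138030

√430 = [20; 1,2,1,3,1,…,2,1,40, …], period ℓ=14 (even) → k=13
a_0=20:  p_0=20·1+0=20,  q_0=20·0+1=1
a_1=1:  p_1=1·20+1=21,  q_1=1·1+0=1
…
a_3=1:  p_3=1·62+21=83,  q_3=1·3+1=4
a_4=3:  p_4=3·83+62=311,  q_4=3·4+3=15
…
a_6=6:  p_6=6·394+311=2675,  q_6=6·19+15=129
…
a_8=6:  p_8=6·21794+2675=133439,  q_8=6·1051+129=6435
…
a_10=3:  p_10=3·155233+133439=599138,  q_10=3·7486+6435=28893
…
a_12=2:  p_12=2·754371+599138=2107880,  q_12=2·36379+28893=101651
a_13=1:  p_13=1·2107880+754371=2862251,  q_13=1·101651+36379=138030
→ (2862251, 138030).  Check: 2862251²=8192480787001, 430·138030²=8192480787000, difference 1.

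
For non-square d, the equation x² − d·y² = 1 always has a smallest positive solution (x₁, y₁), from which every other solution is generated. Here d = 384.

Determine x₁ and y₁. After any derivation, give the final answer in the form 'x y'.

√384 → a₀=19, period (1,1,2,9,2,1,1,38); ℓ=8 even so k=7
a_0=19:  p_0=19·1+0=19,  q_0=19·0+1=1
…
a_2=1:  p_2=1·20+19=39,  q_2=1·1+1=2
a_3=2:  p_3=2·39+20=98,  q_3=2·2+1=5
a_4=9:  p_4=9·98+39=921,  q_4=9·5+2=47
a_5=2:  p_5=2·921+98=1940,  q_5=2·47+5=99
a_6=1:  p_6=1·1940+921=2861,  q_6=1·99+47=146
a_7=1:  p_7=1·2861+1940=4801,  q_7=1·146+99=245
→ (4801, 245).  Check: 4801²=23049601, 384·245²=23049600, difference 1.

4801 245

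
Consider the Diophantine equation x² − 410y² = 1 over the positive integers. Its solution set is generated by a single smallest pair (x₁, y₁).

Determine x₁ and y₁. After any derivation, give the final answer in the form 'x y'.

81 4

[20; 4,40] for √410; ℓ=2 ⇒ convergent index 1
i=0: a=20 ⇒ p=20, q=1
i=1: a=4 ⇒ p=81, q=4
(x₁, y₁) = (81, 4);  81² − 410·4² = 1 ✓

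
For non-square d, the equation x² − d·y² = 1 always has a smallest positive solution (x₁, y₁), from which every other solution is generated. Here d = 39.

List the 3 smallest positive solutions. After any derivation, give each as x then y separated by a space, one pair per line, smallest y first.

[6; 4,12] for √39; ℓ=2 ⇒ convergent index 1
step 0: (6, 1)  from 6·(1,0) + (0,1)
step 1: (25, 4)  from 4·(6,1) + (1,0)
→ (25, 4).  Check: 25²=625, 39·4²=624, difference 1.
(25+4√39)^2 = 1249 + 200√39
(25+4√39)^3 = 62425 + 9996√39

25 4
1249 200
62425 9996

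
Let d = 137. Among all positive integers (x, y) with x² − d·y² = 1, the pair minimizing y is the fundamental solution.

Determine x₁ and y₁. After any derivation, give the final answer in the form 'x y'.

6083073 519712

√137 = [11; 1,2,2,1,1,2,2,1,22, …], period ℓ=9 (odd) → k=17
k=0  a_k=11  p_k/q_k = 11/1
k=1  a_k=1  p_k/q_k = 12/1
k=2  a_k=2  p_k/q_k = 35/3
…
k=4  a_k=1  p_k/q_k = 117/10
…
k=8  a_k=1  p_k/q_k = 1744/149
k=9  a_k=22  p_k/q_k = 39597/3383
k=10  a_k=1  p_k/q_k = 41341/3532
k=11  a_k=2  p_k/q_k = 122279/10447
k=12  a_k=2  p_k/q_k = 285899/24426
…
k=14  a_k=1  p_k/q_k = 694077/59299
…
k=16  a_k=2  p_k/q_k = 4286741/366241
k=17  a_k=1  p_k/q_k = 6083073/519712
→ (6083073, 519712).  Check: 6083073²=37003777123329, 137·519712²=37003777123328, difference 1.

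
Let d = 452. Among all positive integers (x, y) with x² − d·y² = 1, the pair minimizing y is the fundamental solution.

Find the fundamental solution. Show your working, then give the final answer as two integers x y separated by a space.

√452 → a₀=21, period (3,1,5,3,10,3,5,1,3,42); ℓ=10 even so k=9
i=0: a=21 ⇒ p=21, q=1
…
i=8: a=1 ⇒ p=313483, q=14745
i=9: a=3 ⇒ p=1204353, q=56648
(x₁, y₁) = (1204353, 56648);  1204353² − 452·56648² = 1 ✓

1204353 56648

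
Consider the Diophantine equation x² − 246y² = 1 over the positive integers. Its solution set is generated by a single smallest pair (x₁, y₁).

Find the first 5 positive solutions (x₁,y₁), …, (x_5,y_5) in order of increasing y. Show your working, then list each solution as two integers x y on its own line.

d=246: √d = [15; 1,2,5,1,14,1,5,2,1,30] (ℓ=10, even), read p_9/q_9
i=0: a=15 ⇒ p=15, q=1
i=1: a=1 ⇒ p=16, q=1
i=2: a=2 ⇒ p=47, q=3
…
i=4: a=1 ⇒ p=298, q=19
…
i=6: a=1 ⇒ p=4721, q=301
…
i=8: a=2 ⇒ p=60777, q=3875
i=9: a=1 ⇒ p=88805, q=5662
→ (88805, 5662).  Check: 88805²=7886328025, 246·5662²=7886328024, difference 1.
(x_2, y_2) = (88805·88805 + 246·5662·5662, 88805·5662 + 5662·88805) = (15772656049, 1005627820)
(x_3, y_3) = (88805·15772656049 + 246·5662·1005627820, 88805·1005627820 + 5662·15772656049) = (2801381440774085, 178609557104538)
(x_4, y_4) = (88805·2801381440774085 + 246·5662·178609557104538, 88805·178609557104538 + 5662·2801381440774085) = (497553357680112580801, 31722843436331366360)
(x_5, y_5) = (88805·497553357680112580801 + 246·5662·31722843436331366360, 88805·31722843436331366360 + 5662·497553357680112580801) = (88370451854763414035291525, 5634294222548204422095062)

88805 5662
15772656049 1005627820
2801381440774085 178609557104538
497553357680112580801 31722843436331366360
88370451854763414035291525 5634294222548204422095062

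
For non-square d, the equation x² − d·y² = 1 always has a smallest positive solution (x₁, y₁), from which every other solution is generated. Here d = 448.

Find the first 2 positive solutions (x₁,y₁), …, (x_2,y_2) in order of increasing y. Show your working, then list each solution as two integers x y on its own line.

√448 → a₀=21, period (6,42); ℓ=2 even so k=1
i=0: a=21 ⇒ p=21, q=1
i=1: a=6 ⇒ p=127, q=6
→ (127, 6).  Check: 127²=16129, 448·6²=16128, difference 1.
(x_2, y_2) = (127·127 + 448·6·6, 127·6 + 6·127) = (32257, 1524)

127 6
32257 1524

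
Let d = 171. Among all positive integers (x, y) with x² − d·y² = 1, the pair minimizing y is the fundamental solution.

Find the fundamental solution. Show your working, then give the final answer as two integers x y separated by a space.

√171 → a₀=13, period (13,26); ℓ=2 even so k=1
a_0=13:  p_0=13·1+0=13,  q_0=13·0+1=1
a_1=13:  p_1=13·13+1=170,  q_1=13·1+0=13
fundamental: x₁=170, y₁=13  (since 28900 − 171·169 = 1)

170 13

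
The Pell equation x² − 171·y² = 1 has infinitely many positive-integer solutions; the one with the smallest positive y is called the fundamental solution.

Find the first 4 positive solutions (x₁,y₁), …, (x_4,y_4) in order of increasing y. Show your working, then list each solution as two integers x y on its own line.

170 13
57799 4420
19651490 1502787
6681448801 510943160

√171 → a₀=13, period (13,26); ℓ=2 even so k=1
a_0=13:  p_0=13·1+0=13,  q_0=13·0+1=1
a_1=13:  p_1=13·13+1=170,  q_1=13·1+0=13
(x₁, y₁) = (170, 13);  170² − 171·13² = 1 ✓
(x_2, y_2) = (170·170 + 171·13·13, 170·13 + 13·170) = (57799, 4420)
(x_3, y_3) = (170·57799 + 171·13·4420, 170·4420 + 13·57799) = (19651490, 1502787)
(x_4, y_4) = (170·19651490 + 171·13·1502787, 170·1502787 + 13·19651490) = (6681448801, 510943160)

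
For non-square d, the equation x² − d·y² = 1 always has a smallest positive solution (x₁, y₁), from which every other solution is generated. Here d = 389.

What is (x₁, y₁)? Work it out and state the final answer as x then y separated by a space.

√389 = [19; 1,2,1,1,1,1,2,1,38, …], period ℓ=9 (odd) → k=17
i=0: a=19 ⇒ p=19, q=1
i=1: a=1 ⇒ p=20, q=1
…
i=6: a=1 ⇒ p=355, q=18
i=7: a=2 ⇒ p=927, q=47
i=8: a=1 ⇒ p=1282, q=65
…
i=10: a=1 ⇒ p=50925, q=2582
i=11: a=2 ⇒ p=151493, q=7681
i=12: a=1 ⇒ p=202418, q=10263
i=13: a=1 ⇒ p=353911, q=17944
…
i=15: a=1 ⇒ p=910240, q=46151
i=16: a=2 ⇒ p=2376809, q=120509
i=17: a=1 ⇒ p=3287049, q=166660
(x₁, y₁) = (3287049, 166660);  3287049² − 389·166660² = 1 ✓

3287049 166660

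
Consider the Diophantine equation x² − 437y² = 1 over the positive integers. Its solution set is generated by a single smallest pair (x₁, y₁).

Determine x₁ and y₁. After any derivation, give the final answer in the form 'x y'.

4599 220

[20; 1,9,2,9,1,40] for √437; ℓ=6 ⇒ convergent index 5
a_0=20:  p_0=20·1+0=20,  q_0=20·0+1=1
a_1=1:  p_1=1·20+1=21,  q_1=1·1+0=1
a_2=9:  p_2=9·21+20=209,  q_2=9·1+1=10
…
a_4=9:  p_4=9·439+209=4160,  q_4=9·21+10=199
a_5=1:  p_5=1·4160+439=4599,  q_5=1·199+21=220
→ (4599, 220).  Check: 4599²=21150801, 437·220²=21150800, difference 1.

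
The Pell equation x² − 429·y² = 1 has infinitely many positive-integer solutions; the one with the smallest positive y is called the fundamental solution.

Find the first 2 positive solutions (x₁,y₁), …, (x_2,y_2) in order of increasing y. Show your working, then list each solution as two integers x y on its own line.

1524095 73584
4645731138049 224298012960

[20; 1,2,2,9,1,12,1,9,2,2,1,40] for √429; ℓ=12 ⇒ convergent index 11
k=0  a_k=20  p_k/q_k = 20/1
…
k=2  a_k=2  p_k/q_k = 62/3
k=3  a_k=2  p_k/q_k = 145/7
…
k=5  a_k=1  p_k/q_k = 1512/73
k=6  a_k=12  p_k/q_k = 19511/942
…
k=9  a_k=2  p_k/q_k = 438459/21169
k=10  a_k=2  p_k/q_k = 1085636/52415
k=11  a_k=1  p_k/q_k = 1524095/73584
fundamental: x₁=1524095, y₁=73584  (since 2322865569025 − 429·5414605056 = 1)
(x_2, y_2) = (1524095·1524095 + 429·73584·73584, 1524095·73584 + 73584·1524095) = (4645731138049, 224298012960)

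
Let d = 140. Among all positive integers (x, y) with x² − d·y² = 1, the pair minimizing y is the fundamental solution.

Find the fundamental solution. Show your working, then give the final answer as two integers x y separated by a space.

71 6

√140 = [11; 1,4,1,22, …], period ℓ=4 (even) → k=3
k=0  a_k=11  p_k/q_k = 11/1
k=1  a_k=1  p_k/q_k = 12/1
k=2  a_k=4  p_k/q_k = 59/5
k=3  a_k=1  p_k/q_k = 71/6
fundamental: x₁=71, y₁=6  (since 5041 − 140·36 = 1)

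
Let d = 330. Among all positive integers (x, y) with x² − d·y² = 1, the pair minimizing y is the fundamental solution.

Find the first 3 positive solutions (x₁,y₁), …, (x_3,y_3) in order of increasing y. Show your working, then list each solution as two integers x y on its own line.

109 6
23761 1308
5179789 285138

√330 = [18; 6,36, …], period ℓ=2 (even) → k=1
a_0=18:  p_0=18·1+0=18,  q_0=18·0+1=1
a_1=6:  p_1=6·18+1=109,  q_1=6·1+0=6
fundamental: x₁=109, y₁=6  (since 11881 − 330·36 = 1)
(x_2, y_2) = (109·109 + 330·6·6, 109·6 + 6·109) = (23761, 1308)
(x_3, y_3) = (109·23761 + 330·6·1308, 109·1308 + 6·23761) = (5179789, 285138)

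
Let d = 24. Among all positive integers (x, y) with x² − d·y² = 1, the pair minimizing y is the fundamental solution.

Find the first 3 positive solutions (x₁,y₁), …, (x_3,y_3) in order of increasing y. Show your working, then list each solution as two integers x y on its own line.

[4; 1,8] for √24; ℓ=2 ⇒ convergent index 1
i=0: a=4 ⇒ p=4, q=1
i=1: a=1 ⇒ p=5, q=1
fundamental: x₁=5, y₁=1  (since 25 − 24·1 = 1)
(x_2, y_2) = (5·5 + 24·1·1, 5·1 + 1·5) = (49, 10)
(x_3, y_3) = (5·49 + 24·1·10, 5·10 + 1·49) = (485, 99)

5 1
49 10
485 99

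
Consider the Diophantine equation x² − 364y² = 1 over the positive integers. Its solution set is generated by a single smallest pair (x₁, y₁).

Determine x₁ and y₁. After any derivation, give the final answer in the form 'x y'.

4954951 259710

[19; 12,1,2,3,1,8,1,3,2,1,12,38] for √364; ℓ=12 ⇒ convergent index 11
a_0=19:  p_0=19·1+0=19,  q_0=19·0+1=1
…
a_2=1:  p_2=1·229+19=248,  q_2=1·12+1=13
…
a_5=1:  p_5=1·2423+725=3148,  q_5=1·127+38=165
a_6=8:  p_6=8·3148+2423=27607,  q_6=8·165+127=1447
a_7=1:  p_7=1·27607+3148=30755,  q_7=1·1447+165=1612
…
a_10=1:  p_10=1·270499+119872=390371,  q_10=1·14178+6283=20461
a_11=12:  p_11=12·390371+270499=4954951,  q_11=12·20461+14178=259710
fundamental: x₁=4954951, y₁=259710  (since 24551539412401 − 364·67449284100 = 1)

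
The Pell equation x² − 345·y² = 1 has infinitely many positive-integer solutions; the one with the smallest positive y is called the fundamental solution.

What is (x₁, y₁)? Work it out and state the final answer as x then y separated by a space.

6761 364

d=345: √d = [18; 1,1,2,1,6,1,2,1,1,36] (ℓ=10, even), read p_9/q_9
step 0: (18, 1)  from 18·(1,0) + (0,1)
step 1: (19, 1)  from 1·(18,1) + (1,0)
step 2: (37, 2)  from 1·(19,1) + (18,1)
step 3: (93, 5)  from 2·(37,2) + (19,1)
…
step 5: (873, 47)  from 6·(130,7) + (93,5)
step 6: (1003, 54)  from 1·(873,47) + (130,7)
step 7: (2879, 155)  from 2·(1003,54) + (873,47)
step 8: (3882, 209)  from 1·(2879,155) + (1003,54)
step 9: (6761, 364)  from 1·(3882,209) + (2879,155)
(x₁, y₁) = (6761, 364);  6761² − 345·364² = 1 ✓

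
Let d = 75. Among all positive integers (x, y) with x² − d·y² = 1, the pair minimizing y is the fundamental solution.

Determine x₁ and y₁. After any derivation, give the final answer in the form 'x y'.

√75 → a₀=8, period (1,1,1,16); ℓ=4 even so k=3
step 0: (8, 1)  from 8·(1,0) + (0,1)
…
step 2: (17, 2)  from 1·(9,1) + (8,1)
step 3: (26, 3)  from 1·(17,2) + (9,1)
(x₁, y₁) = (26, 3);  26² − 75·3² = 1 ✓

26 3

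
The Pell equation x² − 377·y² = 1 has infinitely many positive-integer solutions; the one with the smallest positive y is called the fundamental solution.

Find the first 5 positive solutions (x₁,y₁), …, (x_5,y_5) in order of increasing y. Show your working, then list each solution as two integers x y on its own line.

233 12
108577 5592
50596649 2605860
23577929857 1214325168
10987264716713 565872922428

√377 = [19; 2,2,2,38, …], period ℓ=4 (even) → k=3
i=0: a=19 ⇒ p=19, q=1
…
i=2: a=2 ⇒ p=97, q=5
i=3: a=2 ⇒ p=233, q=12
(x₁, y₁) = (233, 12);  233² − 377·12² = 1 ✓
n=2: (233,12)∘(233,12) = (233·233+377·12·12, 233·12+12·233) = (108577,5592)
n=3: (108577,5592)∘(233,12) = (233·108577+377·12·5592, 233·5592+12·108577) = (50596649,2605860)
n=4: (50596649,2605860)∘(233,12) = (233·50596649+377·12·2605860, 233·2605860+12·50596649) = (23577929857,1214325168)
n=5: (23577929857,1214325168)∘(233,12) = (233·23577929857+377·12·1214325168, 233·1214325168+12·23577929857) = (10987264716713,565872922428)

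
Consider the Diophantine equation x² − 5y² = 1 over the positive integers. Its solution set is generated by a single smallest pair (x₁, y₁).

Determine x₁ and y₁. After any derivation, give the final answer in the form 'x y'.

9 4

d=5: √d = [2; 4] (ℓ=1, odd), read p_1/q_1
a_0=2:  p_0=2·1+0=2,  q_0=2·0+1=1
a_1=4:  p_1=4·2+1=9,  q_1=4·1+0=4
(x₁, y₁) = (9, 4);  9² − 5·4² = 1 ✓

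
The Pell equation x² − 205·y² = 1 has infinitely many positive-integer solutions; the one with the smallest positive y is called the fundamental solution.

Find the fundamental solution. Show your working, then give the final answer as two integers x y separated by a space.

d=205: √d = [14; 3,6,1,4,1,6,3,28] (ℓ=8, even), read p_7/q_7
k=0  a_k=14  p_k/q_k = 14/1
…
k=2  a_k=6  p_k/q_k = 272/19
k=3  a_k=1  p_k/q_k = 315/22
k=4  a_k=4  p_k/q_k = 1532/107
k=5  a_k=1  p_k/q_k = 1847/129
k=6  a_k=6  p_k/q_k = 12614/881
k=7  a_k=3  p_k/q_k = 39689/2772
fundamental: x₁=39689, y₁=2772  (since 1575216721 − 205·7683984 = 1)

39689 2772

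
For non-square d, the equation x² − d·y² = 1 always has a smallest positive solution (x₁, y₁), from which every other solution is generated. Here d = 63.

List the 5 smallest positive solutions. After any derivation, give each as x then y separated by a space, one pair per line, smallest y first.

8 1
127 16
2024 255
32257 4064
514088 64769

√63 → a₀=7, period (1,14); ℓ=2 even so k=1
step 0: (7, 1)  from 7·(1,0) + (0,1)
step 1: (8, 1)  from 1·(7,1) + (1,0)
(x₁, y₁) = (8, 1);  8² − 63·1² = 1 ✓
(8+1√63)^2 = 127 + 16√63
(8+1√63)^3 = 2024 + 255√63
(8+1√63)^4 = 32257 + 4064√63
(8+1√63)^5 = 514088 + 64769√63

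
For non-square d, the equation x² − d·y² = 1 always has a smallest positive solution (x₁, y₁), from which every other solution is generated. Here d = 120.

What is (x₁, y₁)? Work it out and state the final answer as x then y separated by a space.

[10; 1,20] for √120; ℓ=2 ⇒ convergent index 1
k=0  a_k=10  p_k/q_k = 10/1
k=1  a_k=1  p_k/q_k = 11/1
(x₁, y₁) = (11, 1);  11² − 120·1² = 1 ✓

11 1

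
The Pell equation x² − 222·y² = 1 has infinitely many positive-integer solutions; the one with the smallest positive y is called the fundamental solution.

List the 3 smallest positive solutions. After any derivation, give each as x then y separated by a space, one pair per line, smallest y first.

149 10
44401 2980
13231349 888030

d=222: √d = [14; 1,8,1,28] (ℓ=4, even), read p_3/q_3
a_0=14:  p_0=14·1+0=14,  q_0=14·0+1=1
a_1=1:  p_1=1·14+1=15,  q_1=1·1+0=1
a_2=8:  p_2=8·15+14=134,  q_2=8·1+1=9
a_3=1:  p_3=1·134+15=149,  q_3=1·9+1=10
fundamental: x₁=149, y₁=10  (since 22201 − 222·100 = 1)
(149+10√222)^2 = 44401 + 2980√222
(149+10√222)^3 = 13231349 + 888030√222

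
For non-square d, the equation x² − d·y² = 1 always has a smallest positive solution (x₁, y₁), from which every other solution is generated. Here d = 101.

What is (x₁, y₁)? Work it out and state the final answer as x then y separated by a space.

201 20

√101 → a₀=10, period (20); ℓ=1 odd so k=1
i=0: a=10 ⇒ p=10, q=1
i=1: a=20 ⇒ p=201, q=20
→ (201, 20).  Check: 201²=40401, 101·20²=40400, difference 1.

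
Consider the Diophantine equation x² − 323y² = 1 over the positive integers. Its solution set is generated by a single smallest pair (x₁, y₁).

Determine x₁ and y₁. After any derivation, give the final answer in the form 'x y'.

√323 = [17; 1,34, …], period ℓ=2 (even) → k=1
i=0: a=17 ⇒ p=17, q=1
i=1: a=1 ⇒ p=18, q=1
fundamental: x₁=18, y₁=1  (since 324 − 323·1 = 1)

18 1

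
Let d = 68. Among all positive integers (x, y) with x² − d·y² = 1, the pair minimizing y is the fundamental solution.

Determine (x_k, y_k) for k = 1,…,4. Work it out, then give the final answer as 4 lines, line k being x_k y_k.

33 4
2177 264
143649 17420
9478657 1149456

√68 = [8; 4,16, …], period ℓ=2 (even) → k=1
i=0: a=8 ⇒ p=8, q=1
i=1: a=4 ⇒ p=33, q=4
fundamental: x₁=33, y₁=4  (since 1089 − 68·16 = 1)
k=2:  x_2 = 33·33+68·4·4 = 2177,  y_2 = 33·4+4·33 = 264
k=3:  x_3 = 33·2177+68·4·264 = 143649,  y_3 = 33·264+4·2177 = 17420
k=4:  x_4 = 33·143649+68·4·17420 = 9478657,  y_4 = 33·17420+4·143649 = 1149456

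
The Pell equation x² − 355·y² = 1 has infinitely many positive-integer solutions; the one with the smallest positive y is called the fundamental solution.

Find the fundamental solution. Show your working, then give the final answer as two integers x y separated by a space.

954809 50676

d=355: √d = [18; 1,5,3,3,1,6,1,3,3,5,1,36] (ℓ=12, even), read p_11/q_11
a_0=18:  p_0=18·1+0=18,  q_0=18·0+1=1
a_1=1:  p_1=1·18+1=19,  q_1=1·1+0=1
…
a_3=3:  p_3=3·113+19=358,  q_3=3·6+1=19
a_4=3:  p_4=3·358+113=1187,  q_4=3·19+6=63
a_5=1:  p_5=1·1187+358=1545,  q_5=1·63+19=82
a_6=6:  p_6=6·1545+1187=10457,  q_6=6·82+63=555
a_7=1:  p_7=1·10457+1545=12002,  q_7=1·555+82=637
a_8=3:  p_8=3·12002+10457=46463,  q_8=3·637+555=2466
a_9=3:  p_9=3·46463+12002=151391,  q_9=3·2466+637=8035
a_10=5:  p_10=5·151391+46463=803418,  q_10=5·8035+2466=42641
a_11=1:  p_11=1·803418+151391=954809,  q_11=1·42641+8035=50676
fundamental: x₁=954809, y₁=50676  (since 911660226481 − 355·2568056976 = 1)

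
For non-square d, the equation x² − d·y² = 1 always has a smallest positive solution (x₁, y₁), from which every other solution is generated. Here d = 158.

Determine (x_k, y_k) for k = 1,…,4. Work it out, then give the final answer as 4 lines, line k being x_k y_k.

7743 616
119908097 9539376
1856896782399 147726776120
28755903452322817 2287696845454944

d=158: √d = [12; 1,1,3,12,3,1,1,24] (ℓ=8, even), read p_7/q_7
step 0: (12, 1)  from 12·(1,0) + (0,1)
…
step 6: (4412, 351)  from 1·(3331,265) + (1081,86)
step 7: (7743, 616)  from 1·(4412,351) + (3331,265)
(x₁, y₁) = (7743, 616);  7743² − 158·616² = 1 ✓
(7743+616√158)^2 = 119908097 + 9539376√158
(7743+616√158)^3 = 1856896782399 + 147726776120√158
(7743+616√158)^4 = 28755903452322817 + 2287696845454944√158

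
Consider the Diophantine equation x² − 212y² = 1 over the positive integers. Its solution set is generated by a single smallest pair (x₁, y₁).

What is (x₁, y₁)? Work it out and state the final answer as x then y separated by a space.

d=212: √d = [14; 1,1,3,1,1,…,1,1,28] (ℓ=14, even), read p_13/q_13
i=0: a=14 ⇒ p=14, q=1
…
i=2: a=1 ⇒ p=29, q=2
i=3: a=3 ⇒ p=102, q=7
…
i=7: a=6 ⇒ p=2417, q=166
i=8: a=1 ⇒ p=2781, q=191
…
i=10: a=1 ⇒ p=7979, q=548
i=11: a=3 ⇒ p=29135, q=2001
i=12: a=1 ⇒ p=37114, q=2549
i=13: a=1 ⇒ p=66249, q=4550
(x₁, y₁) = (66249, 4550);  66249² − 212·4550² = 1 ✓

66249 4550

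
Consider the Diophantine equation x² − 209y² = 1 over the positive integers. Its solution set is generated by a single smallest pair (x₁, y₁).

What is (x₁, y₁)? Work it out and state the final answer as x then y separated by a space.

46551 3220

[14; 2,5,3,2,3,5,2,28] for √209; ℓ=8 ⇒ convergent index 7
step 0: (14, 1)  from 14·(1,0) + (0,1)
step 1: (29, 2)  from 2·(14,1) + (1,0)
step 2: (159, 11)  from 5·(29,2) + (14,1)
…
step 4: (1171, 81)  from 2·(506,35) + (159,11)
step 5: (4019, 278)  from 3·(1171,81) + (506,35)
step 6: (21266, 1471)  from 5·(4019,278) + (1171,81)
step 7: (46551, 3220)  from 2·(21266,1471) + (4019,278)
(x₁, y₁) = (46551, 3220);  46551² − 209·3220² = 1 ✓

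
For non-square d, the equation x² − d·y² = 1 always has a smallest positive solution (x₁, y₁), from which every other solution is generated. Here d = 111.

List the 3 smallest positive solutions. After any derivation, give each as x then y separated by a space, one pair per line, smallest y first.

√111 → a₀=10, period (1,1,6,1,1,20); ℓ=6 even so k=5
i=0: a=10 ⇒ p=10, q=1
i=1: a=1 ⇒ p=11, q=1
…
i=4: a=1 ⇒ p=158, q=15
i=5: a=1 ⇒ p=295, q=28
→ (295, 28).  Check: 295²=87025, 111·28²=87024, difference 1.
(295+28√111)^2 = 174049 + 16520√111
(295+28√111)^3 = 102688615 + 9746772√111

295 28
174049 16520
102688615 9746772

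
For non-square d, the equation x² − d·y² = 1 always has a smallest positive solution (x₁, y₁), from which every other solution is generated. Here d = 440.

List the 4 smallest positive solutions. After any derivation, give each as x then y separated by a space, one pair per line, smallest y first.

21 1
881 42
36981 1763
1552321 74004

√440 = [20; 1,40, …], period ℓ=2 (even) → k=1
i=0: a=20 ⇒ p=20, q=1
i=1: a=1 ⇒ p=21, q=1
→ (21, 1).  Check: 21²=441, 440·1²=440, difference 1.
(21+1√440)^2 = 881 + 42√440
(21+1√440)^3 = 36981 + 1763√440
(21+1√440)^4 = 1552321 + 74004√440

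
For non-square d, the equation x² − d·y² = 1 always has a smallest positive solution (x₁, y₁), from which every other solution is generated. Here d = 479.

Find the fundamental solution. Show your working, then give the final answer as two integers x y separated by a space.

2989440 136591

√479 = [21; 1,7,1,3,2,21,2,3,1,7,1,42, …], period ℓ=12 (even) → k=11
step 0: (21, 1)  from 21·(1,0) + (0,1)
step 1: (22, 1)  from 1·(21,1) + (1,0)
…
step 3: (197, 9)  from 1·(175,8) + (22,1)
step 4: (766, 35)  from 3·(197,9) + (175,8)
…
step 6: (37075, 1694)  from 21·(1729,79) + (766,35)
step 7: (75879, 3467)  from 2·(37075,1694) + (1729,79)
…
step 10: (2648849, 121029)  from 7·(340591,15562) + (264712,12095)
step 11: (2989440, 136591)  from 1·(2648849,121029) + (340591,15562)
(x₁, y₁) = (2989440, 136591);  2989440² − 479·136591² = 1 ✓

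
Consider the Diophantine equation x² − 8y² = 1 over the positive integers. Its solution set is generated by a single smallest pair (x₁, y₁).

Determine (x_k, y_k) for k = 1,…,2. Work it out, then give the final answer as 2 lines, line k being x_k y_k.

3 1
17 6

[2; 1,4] for √8; ℓ=2 ⇒ convergent index 1
a_0=2:  p_0=2·1+0=2,  q_0=2·0+1=1
a_1=1:  p_1=1·2+1=3,  q_1=1·1+0=1
fundamental: x₁=3, y₁=1  (since 9 − 8·1 = 1)
(3+1√8)^2 = 17 + 6√8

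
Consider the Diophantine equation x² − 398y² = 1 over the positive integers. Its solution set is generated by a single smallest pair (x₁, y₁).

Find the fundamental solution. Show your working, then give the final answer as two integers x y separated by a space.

√398 → a₀=19, period (1,18,1,38); ℓ=4 even so k=3
a_0=19:  p_0=19·1+0=19,  q_0=19·0+1=1
…
a_2=18:  p_2=18·20+19=379,  q_2=18·1+1=19
a_3=1:  p_3=1·379+20=399,  q_3=1·19+1=20
→ (399, 20).  Check: 399²=159201, 398·20²=159200, difference 1.

399 20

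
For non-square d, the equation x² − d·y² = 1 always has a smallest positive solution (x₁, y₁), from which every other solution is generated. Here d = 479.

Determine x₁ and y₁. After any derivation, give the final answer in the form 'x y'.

2989440 136591

√479 → a₀=21, period (1,7,1,3,2,21,2,3,1,7,1,42); ℓ=12 even so k=11
a_0=21:  p_0=21·1+0=21,  q_0=21·0+1=1
a_1=1:  p_1=1·21+1=22,  q_1=1·1+0=1
…
a_6=21:  p_6=21·1729+766=37075,  q_6=21·79+35=1694
a_7=2:  p_7=2·37075+1729=75879,  q_7=2·1694+79=3467
…
a_9=1:  p_9=1·264712+75879=340591,  q_9=1·12095+3467=15562
a_10=7:  p_10=7·340591+264712=2648849,  q_10=7·15562+12095=121029
a_11=1:  p_11=1·2648849+340591=2989440,  q_11=1·121029+15562=136591
(x₁, y₁) = (2989440, 136591);  2989440² − 479·136591² = 1 ✓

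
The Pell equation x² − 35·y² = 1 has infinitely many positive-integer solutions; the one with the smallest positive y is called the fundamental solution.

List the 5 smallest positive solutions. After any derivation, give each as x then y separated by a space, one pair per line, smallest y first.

√35 = [5; 1,10, …], period ℓ=2 (even) → k=1
a_0=5:  p_0=5·1+0=5,  q_0=5·0+1=1
a_1=1:  p_1=1·5+1=6,  q_1=1·1+0=1
→ (6, 1).  Check: 6²=36, 35·1²=35, difference 1.
k=2:  x_2 = 6·6+35·1·1 = 71,  y_2 = 6·1+1·6 = 12
k=3:  x_3 = 6·71+35·1·12 = 846,  y_3 = 6·12+1·71 = 143
k=4:  x_4 = 6·846+35·1·143 = 10081,  y_4 = 6·143+1·846 = 1704
k=5:  x_5 = 6·10081+35·1·1704 = 120126,  y_5 = 6·1704+1·10081 = 20305

6 1
71 12
846 143
10081 1704
120126 20305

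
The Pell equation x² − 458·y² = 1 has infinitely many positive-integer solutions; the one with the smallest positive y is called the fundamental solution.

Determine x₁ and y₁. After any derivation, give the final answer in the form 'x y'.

√458 → a₀=21, period (2,2,42); ℓ=3 odd so k=5
k=0  a_k=21  p_k/q_k = 21/1
…
k=3  a_k=42  p_k/q_k = 4537/212
k=4  a_k=2  p_k/q_k = 9181/429
k=5  a_k=2  p_k/q_k = 22899/1070
fundamental: x₁=22899, y₁=1070  (since 524364201 − 458·1144900 = 1)

22899 1070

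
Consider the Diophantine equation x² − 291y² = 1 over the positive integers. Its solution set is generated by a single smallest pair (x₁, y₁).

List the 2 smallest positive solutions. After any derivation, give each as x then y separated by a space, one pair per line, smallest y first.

290 17
168199 9860

[17; 17,34] for √291; ℓ=2 ⇒ convergent index 1
a_0=17:  p_0=17·1+0=17,  q_0=17·0+1=1
a_1=17:  p_1=17·17+1=290,  q_1=17·1+0=17
fundamental: x₁=290, y₁=17  (since 84100 − 291·289 = 1)
k=2:  x_2 = 290·290+291·17·17 = 168199,  y_2 = 290·17+17·290 = 9860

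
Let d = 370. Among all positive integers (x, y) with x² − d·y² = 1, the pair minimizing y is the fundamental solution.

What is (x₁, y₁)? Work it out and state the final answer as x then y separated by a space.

d=370: √d = [19; 4,4,38] (ℓ=3, odd), read p_5/q_5
a_0=19:  p_0=19·1+0=19,  q_0=19·0+1=1
a_1=4:  p_1=4·19+1=77,  q_1=4·1+0=4
a_2=4:  p_2=4·77+19=327,  q_2=4·4+1=17
a_3=38:  p_3=38·327+77=12503,  q_3=38·17+4=650
a_4=4:  p_4=4·12503+327=50339,  q_4=4·650+17=2617
a_5=4:  p_5=4·50339+12503=213859,  q_5=4·2617+650=11118
→ (213859, 11118).  Check: 213859²=45735671881, 370·11118²=45735671880, difference 1.

213859 11118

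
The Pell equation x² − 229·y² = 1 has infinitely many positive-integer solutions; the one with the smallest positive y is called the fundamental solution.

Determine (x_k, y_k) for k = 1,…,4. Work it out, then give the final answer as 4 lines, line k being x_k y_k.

5848201 386460
68402909872801 4520191516920
800067931842043513801 52869977098885735380
9357916158133073035999171201 618388505879356792878585840

√229 = [15; 7,1,1,7,30, …], period ℓ=5 (odd) → k=9
k=0  a_k=15  p_k/q_k = 15/1
…
k=3  a_k=1  p_k/q_k = 227/15
…
k=6  a_k=7  p_k/q_k = 362399/23948
…
k=8  a_k=1  p_k/q_k = 776325/51301
k=9  a_k=7  p_k/q_k = 5848201/386460
(x₁, y₁) = (5848201, 386460);  5848201² − 229·386460² = 1 ✓
(5848201+386460√229)^2 = 68402909872801 + 4520191516920√229
(5848201+386460√229)^3 = 800067931842043513801 + 52869977098885735380√229
(5848201+386460√229)^4 = 9357916158133073035999171201 + 618388505879356792878585840√229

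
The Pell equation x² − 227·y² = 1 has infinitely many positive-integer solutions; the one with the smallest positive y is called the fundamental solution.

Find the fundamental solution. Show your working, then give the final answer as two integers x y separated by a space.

226 15

d=227: √d = [15; 15,30] (ℓ=2, even), read p_1/q_1
step 0: (15, 1)  from 15·(1,0) + (0,1)
step 1: (226, 15)  from 15·(15,1) + (1,0)
(x₁, y₁) = (226, 15);  226² − 227·15² = 1 ✓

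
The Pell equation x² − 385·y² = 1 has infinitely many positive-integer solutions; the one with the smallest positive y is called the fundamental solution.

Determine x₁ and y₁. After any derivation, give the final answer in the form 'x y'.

d=385: √d = [19; 1,1,1,1,1,…,1,1,38] (ℓ=16, even), read p_15/q_15
a_0=19:  p_0=19·1+0=19,  q_0=19·0+1=1
a_1=1:  p_1=1·19+1=20,  q_1=1·1+0=1
a_2=1:  p_2=1·20+19=39,  q_2=1·1+1=2
a_3=1:  p_3=1·39+20=59,  q_3=1·2+1=3
…
a_7=1:  p_7=1·569+157=726,  q_7=1·29+8=37
a_8=2:  p_8=2·726+569=2021,  q_8=2·37+29=103
a_9=1:  p_9=1·2021+726=2747,  q_9=1·103+37=140
…
a_11=1:  p_11=1·10262+2747=13009,  q_11=1·523+140=663
a_12=1:  p_12=1·13009+10262=23271,  q_12=1·663+523=1186
a_13=1:  p_13=1·23271+13009=36280,  q_13=1·1186+663=1849
a_14=1:  p_14=1·36280+23271=59551,  q_14=1·1849+1186=3035
a_15=1:  p_15=1·59551+36280=95831,  q_15=1·3035+1849=4884
(x₁, y₁) = (95831, 4884);  95831² − 385·4884² = 1 ✓

95831 4884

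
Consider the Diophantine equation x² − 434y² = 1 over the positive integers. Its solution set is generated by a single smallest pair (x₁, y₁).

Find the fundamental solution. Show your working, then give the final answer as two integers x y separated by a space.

[20; 1,4,1,40] for √434; ℓ=4 ⇒ convergent index 3
step 0: (20, 1)  from 20·(1,0) + (0,1)
…
step 2: (104, 5)  from 4·(21,1) + (20,1)
step 3: (125, 6)  from 1·(104,5) + (21,1)
(x₁, y₁) = (125, 6);  125² − 434·6² = 1 ✓

125 6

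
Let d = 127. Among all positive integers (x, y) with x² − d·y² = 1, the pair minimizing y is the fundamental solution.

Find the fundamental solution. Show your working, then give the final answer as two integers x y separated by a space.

[11; 3,1,2,2,7,11,7,2,2,1,3,22] for √127; ℓ=12 ⇒ convergent index 11
k=0  a_k=11  p_k/q_k = 11/1
k=1  a_k=3  p_k/q_k = 34/3
k=2  a_k=1  p_k/q_k = 45/4
…
k=4  a_k=2  p_k/q_k = 293/26
k=5  a_k=7  p_k/q_k = 2175/193
…
k=8  a_k=2  p_k/q_k = 367620/32621
…
k=10  a_k=1  p_k/q_k = 1274561/113099
k=11  a_k=3  p_k/q_k = 4730624/419775
(x₁, y₁) = (4730624, 419775);  4730624² − 127·419775² = 1 ✓

4730624 419775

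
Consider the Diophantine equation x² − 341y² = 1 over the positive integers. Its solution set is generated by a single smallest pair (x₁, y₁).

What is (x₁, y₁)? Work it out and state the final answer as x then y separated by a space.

10626551 575460

√341 = [18; 2,6,1,8,2,…,6,2,36, …], period ℓ=14 (even) → k=13
a_0=18:  p_0=18·1+0=18,  q_0=18·0+1=1
…
a_3=1:  p_3=1·240+37=277,  q_3=1·13+2=15
a_4=8:  p_4=8·277+240=2456,  q_4=8·15+13=133
…
a_6=1:  p_6=1·5189+2456=7645,  q_6=1·281+133=414
a_7=2:  p_7=2·7645+5189=20479,  q_7=2·414+281=1109
a_8=1:  p_8=1·20479+7645=28124,  q_8=1·1109+414=1523
a_9=2:  p_9=2·28124+20479=76727,  q_9=2·1523+1109=4155
a_10=8:  p_10=8·76727+28124=641940,  q_10=8·4155+1523=34763
…
a_12=6:  p_12=6·718667+641940=4953942,  q_12=6·38918+34763=268271
a_13=2:  p_13=2·4953942+718667=10626551,  q_13=2·268271+38918=575460
fundamental: x₁=10626551, y₁=575460  (since 112923586155601 − 341·331154211600 = 1)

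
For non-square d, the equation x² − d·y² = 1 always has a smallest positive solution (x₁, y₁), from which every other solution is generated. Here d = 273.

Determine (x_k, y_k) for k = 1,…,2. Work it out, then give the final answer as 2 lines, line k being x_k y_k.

d=273: √d = [16; 1,1,10,1,1,32] (ℓ=6, even), read p_5/q_5
i=0: a=16 ⇒ p=16, q=1
…
i=3: a=10 ⇒ p=347, q=21
i=4: a=1 ⇒ p=380, q=23
i=5: a=1 ⇒ p=727, q=44
(x₁, y₁) = (727, 44);  727² − 273·44² = 1 ✓
n=2: (727,44)∘(727,44) = (727·727+273·44·44, 727·44+44·727) = (1057057,63976)

727 44
1057057 63976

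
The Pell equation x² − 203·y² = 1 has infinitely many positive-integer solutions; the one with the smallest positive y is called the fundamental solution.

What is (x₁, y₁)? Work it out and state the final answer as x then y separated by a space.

√203 → a₀=14, period (4,28); ℓ=2 even so k=1
i=0: a=14 ⇒ p=14, q=1
i=1: a=4 ⇒ p=57, q=4
fundamental: x₁=57, y₁=4  (since 3249 − 203·16 = 1)

57 4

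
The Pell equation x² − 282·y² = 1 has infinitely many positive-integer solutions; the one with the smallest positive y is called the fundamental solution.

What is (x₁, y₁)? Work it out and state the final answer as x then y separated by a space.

√282 = [16; 1,3,1,4,1,3,1,32, …], period ℓ=8 (even) → k=7
i=0: a=16 ⇒ p=16, q=1
…
i=2: a=3 ⇒ p=67, q=4
…
i=5: a=1 ⇒ p=487, q=29
i=6: a=3 ⇒ p=1864, q=111
i=7: a=1 ⇒ p=2351, q=140
→ (2351, 140).  Check: 2351²=5527201, 282·140²=5527200, difference 1.

2351 140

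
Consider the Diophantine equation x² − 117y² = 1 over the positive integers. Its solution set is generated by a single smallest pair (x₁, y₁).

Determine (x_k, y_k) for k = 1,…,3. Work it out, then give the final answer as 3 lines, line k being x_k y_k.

649 60
842401 77880
1093435849 101088180

√117 = [10; 1,4,2,4,1,20, …], period ℓ=6 (even) → k=5
i=0: a=10 ⇒ p=10, q=1
…
i=3: a=2 ⇒ p=119, q=11
i=4: a=4 ⇒ p=530, q=49
i=5: a=1 ⇒ p=649, q=60
(x₁, y₁) = (649, 60);  649² − 117·60² = 1 ✓
(649+60√117)^2 = 842401 + 77880√117
(649+60√117)^3 = 1093435849 + 101088180√117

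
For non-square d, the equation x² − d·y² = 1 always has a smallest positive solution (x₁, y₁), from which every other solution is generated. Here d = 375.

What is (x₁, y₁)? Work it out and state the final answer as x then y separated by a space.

15124 781

d=375: √d = [19; 2,1,2,1,5,1,2,1,2,38] (ℓ=10, even), read p_9/q_9
k=0  a_k=19  p_k/q_k = 19/1
k=1  a_k=2  p_k/q_k = 39/2
…
k=3  a_k=2  p_k/q_k = 155/8
k=4  a_k=1  p_k/q_k = 213/11
…
k=6  a_k=1  p_k/q_k = 1433/74
k=7  a_k=2  p_k/q_k = 4086/211
k=8  a_k=1  p_k/q_k = 5519/285
k=9  a_k=2  p_k/q_k = 15124/781
fundamental: x₁=15124, y₁=781  (since 228735376 − 375·609961 = 1)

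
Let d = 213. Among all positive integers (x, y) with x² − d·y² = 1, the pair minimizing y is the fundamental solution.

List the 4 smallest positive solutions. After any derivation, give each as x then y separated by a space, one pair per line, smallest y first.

194399 13320
75581942401 5178789360
29386108041429599 2013502945575960
11425260034216163289601 782845918228863306720

[14; 1,1,2,6,1,8,1,6,2,1,1,28] for √213; ℓ=12 ⇒ convergent index 11
step 0: (14, 1)  from 14·(1,0) + (0,1)
…
step 3: (73, 5)  from 2·(29,2) + (15,1)
step 4: (467, 32)  from 6·(73,5) + (29,2)
…
step 8: (36749, 2518)  from 6·(5327,365) + (4787,328)
…
step 10: (115574, 7919)  from 1·(78825,5401) + (36749,2518)
step 11: (194399, 13320)  from 1·(115574,7919) + (78825,5401)
(x₁, y₁) = (194399, 13320);  194399² − 213·13320² = 1 ✓
(194399+13320√213)^2 = 75581942401 + 5178789360√213
(194399+13320√213)^3 = 29386108041429599 + 2013502945575960√213
(194399+13320√213)^4 = 11425260034216163289601 + 782845918228863306720√213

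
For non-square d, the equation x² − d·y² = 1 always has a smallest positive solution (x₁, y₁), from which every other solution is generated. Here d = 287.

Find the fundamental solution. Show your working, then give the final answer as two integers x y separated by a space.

288 17

[16; 1,15,1,32] for √287; ℓ=4 ⇒ convergent index 3
step 0: (16, 1)  from 16·(1,0) + (0,1)
step 1: (17, 1)  from 1·(16,1) + (1,0)
step 2: (271, 16)  from 15·(17,1) + (16,1)
step 3: (288, 17)  from 1·(271,16) + (17,1)
→ (288, 17).  Check: 288²=82944, 287·17²=82943, difference 1.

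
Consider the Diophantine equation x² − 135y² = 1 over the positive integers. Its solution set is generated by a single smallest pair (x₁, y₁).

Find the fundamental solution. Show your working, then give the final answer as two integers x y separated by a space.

244 21

√135 = [11; 1,1,1,1,1,1,1,22, …], period ℓ=8 (even) → k=7
a_0=11:  p_0=11·1+0=11,  q_0=11·0+1=1
…
a_2=1:  p_2=1·12+11=23,  q_2=1·1+1=2
…
a_6=1:  p_6=1·93+58=151,  q_6=1·8+5=13
a_7=1:  p_7=1·151+93=244,  q_7=1·13+8=21
→ (244, 21).  Check: 244²=59536, 135·21²=59535, difference 1.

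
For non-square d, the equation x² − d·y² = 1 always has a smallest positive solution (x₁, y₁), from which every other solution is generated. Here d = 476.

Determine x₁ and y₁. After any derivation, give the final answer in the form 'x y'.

28799 1320

[21; 1,4,2,10,2,4,1,42] for √476; ℓ=8 ⇒ convergent index 7
step 0: (21, 1)  from 21·(1,0) + (0,1)
…
step 3: (240, 11)  from 2·(109,5) + (22,1)
step 4: (2509, 115)  from 10·(240,11) + (109,5)
step 5: (5258, 241)  from 2·(2509,115) + (240,11)
step 6: (23541, 1079)  from 4·(5258,241) + (2509,115)
step 7: (28799, 1320)  from 1·(23541,1079) + (5258,241)
→ (28799, 1320).  Check: 28799²=829382401, 476·1320²=829382400, difference 1.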